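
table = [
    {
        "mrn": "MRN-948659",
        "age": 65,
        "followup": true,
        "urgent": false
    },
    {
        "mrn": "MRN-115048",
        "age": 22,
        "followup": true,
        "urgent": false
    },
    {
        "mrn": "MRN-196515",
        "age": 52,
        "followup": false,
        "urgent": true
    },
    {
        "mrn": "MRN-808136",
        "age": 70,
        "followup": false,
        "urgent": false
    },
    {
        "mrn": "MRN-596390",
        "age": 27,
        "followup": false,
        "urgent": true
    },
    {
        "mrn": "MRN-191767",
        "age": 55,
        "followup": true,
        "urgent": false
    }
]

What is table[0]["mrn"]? "MRN-948659"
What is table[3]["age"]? 70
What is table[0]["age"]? 65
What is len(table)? 6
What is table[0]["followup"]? True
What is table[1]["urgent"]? False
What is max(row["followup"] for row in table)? True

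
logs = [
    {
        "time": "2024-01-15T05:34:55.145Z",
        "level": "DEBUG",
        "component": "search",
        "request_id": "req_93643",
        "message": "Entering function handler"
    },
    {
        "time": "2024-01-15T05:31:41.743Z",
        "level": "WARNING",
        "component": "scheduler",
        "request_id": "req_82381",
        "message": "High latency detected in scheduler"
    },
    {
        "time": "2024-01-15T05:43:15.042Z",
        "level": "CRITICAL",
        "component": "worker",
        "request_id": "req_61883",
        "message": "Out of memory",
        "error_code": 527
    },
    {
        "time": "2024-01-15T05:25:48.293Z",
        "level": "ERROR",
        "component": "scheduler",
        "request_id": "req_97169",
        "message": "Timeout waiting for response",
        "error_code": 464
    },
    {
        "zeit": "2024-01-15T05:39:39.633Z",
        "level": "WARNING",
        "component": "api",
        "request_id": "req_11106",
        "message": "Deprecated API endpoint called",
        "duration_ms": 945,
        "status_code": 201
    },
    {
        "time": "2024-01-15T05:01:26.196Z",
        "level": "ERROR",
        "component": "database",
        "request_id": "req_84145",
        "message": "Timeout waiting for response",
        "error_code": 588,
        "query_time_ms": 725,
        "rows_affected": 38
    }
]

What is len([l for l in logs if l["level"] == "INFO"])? 0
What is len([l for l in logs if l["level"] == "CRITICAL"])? 1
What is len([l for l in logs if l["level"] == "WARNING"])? 2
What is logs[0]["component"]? "search"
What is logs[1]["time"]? "2024-01-15T05:31:41.743Z"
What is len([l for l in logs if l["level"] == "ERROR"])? 2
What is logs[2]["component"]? "worker"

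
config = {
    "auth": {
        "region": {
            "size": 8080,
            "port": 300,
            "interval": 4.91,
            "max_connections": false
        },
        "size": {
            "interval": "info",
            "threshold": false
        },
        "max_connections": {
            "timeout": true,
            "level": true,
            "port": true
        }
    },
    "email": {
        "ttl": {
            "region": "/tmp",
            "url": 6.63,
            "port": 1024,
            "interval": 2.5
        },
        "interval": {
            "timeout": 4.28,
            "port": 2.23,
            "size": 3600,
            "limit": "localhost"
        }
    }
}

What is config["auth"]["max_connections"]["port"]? True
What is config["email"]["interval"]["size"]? 3600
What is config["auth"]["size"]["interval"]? "info"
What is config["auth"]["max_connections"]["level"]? True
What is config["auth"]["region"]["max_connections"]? False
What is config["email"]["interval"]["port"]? 2.23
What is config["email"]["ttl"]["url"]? 6.63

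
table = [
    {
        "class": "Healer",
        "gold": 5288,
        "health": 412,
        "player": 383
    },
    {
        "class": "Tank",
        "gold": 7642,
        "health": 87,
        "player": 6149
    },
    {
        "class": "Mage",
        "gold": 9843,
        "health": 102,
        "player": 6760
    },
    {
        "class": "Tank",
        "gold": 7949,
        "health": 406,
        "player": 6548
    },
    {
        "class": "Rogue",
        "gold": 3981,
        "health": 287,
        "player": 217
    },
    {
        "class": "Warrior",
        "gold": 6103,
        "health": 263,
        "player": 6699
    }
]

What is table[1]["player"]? 6149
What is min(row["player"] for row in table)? 217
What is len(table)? 6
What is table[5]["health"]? 263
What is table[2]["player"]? 6760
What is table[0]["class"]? "Healer"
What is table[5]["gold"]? 6103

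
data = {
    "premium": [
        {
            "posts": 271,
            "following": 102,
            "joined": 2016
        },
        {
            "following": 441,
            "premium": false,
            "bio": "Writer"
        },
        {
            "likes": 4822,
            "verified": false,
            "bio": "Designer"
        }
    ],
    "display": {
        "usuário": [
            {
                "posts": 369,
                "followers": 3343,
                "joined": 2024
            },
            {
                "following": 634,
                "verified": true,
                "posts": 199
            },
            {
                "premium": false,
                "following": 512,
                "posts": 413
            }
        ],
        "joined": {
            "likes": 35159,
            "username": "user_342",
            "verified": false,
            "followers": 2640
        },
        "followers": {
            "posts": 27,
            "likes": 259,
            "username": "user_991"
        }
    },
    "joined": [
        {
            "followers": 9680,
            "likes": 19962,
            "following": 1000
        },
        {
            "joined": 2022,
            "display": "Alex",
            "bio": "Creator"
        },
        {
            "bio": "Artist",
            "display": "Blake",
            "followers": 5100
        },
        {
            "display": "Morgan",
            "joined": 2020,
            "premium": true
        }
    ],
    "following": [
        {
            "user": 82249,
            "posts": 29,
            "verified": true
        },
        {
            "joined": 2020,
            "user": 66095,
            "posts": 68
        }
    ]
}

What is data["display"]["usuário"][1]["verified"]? True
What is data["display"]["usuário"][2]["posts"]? 413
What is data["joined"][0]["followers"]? 9680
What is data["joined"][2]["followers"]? 5100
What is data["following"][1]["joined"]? 2020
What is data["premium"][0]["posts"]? 271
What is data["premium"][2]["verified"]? False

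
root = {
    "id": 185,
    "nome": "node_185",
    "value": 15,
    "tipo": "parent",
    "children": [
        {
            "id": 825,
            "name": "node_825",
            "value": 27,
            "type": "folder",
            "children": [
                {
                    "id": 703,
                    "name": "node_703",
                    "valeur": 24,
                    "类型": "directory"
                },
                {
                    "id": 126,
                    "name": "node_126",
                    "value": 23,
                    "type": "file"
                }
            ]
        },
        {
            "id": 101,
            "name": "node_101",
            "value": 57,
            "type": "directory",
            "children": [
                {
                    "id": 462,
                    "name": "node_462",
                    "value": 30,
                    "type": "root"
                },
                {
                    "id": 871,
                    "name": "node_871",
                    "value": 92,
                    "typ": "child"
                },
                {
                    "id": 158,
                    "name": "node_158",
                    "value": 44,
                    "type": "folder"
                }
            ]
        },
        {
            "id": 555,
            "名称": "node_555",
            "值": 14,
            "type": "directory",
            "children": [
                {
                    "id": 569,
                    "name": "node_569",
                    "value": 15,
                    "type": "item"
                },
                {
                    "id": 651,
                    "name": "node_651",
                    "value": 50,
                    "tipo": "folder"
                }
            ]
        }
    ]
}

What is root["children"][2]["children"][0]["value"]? 15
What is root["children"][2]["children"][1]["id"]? 651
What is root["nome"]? "node_185"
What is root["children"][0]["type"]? "folder"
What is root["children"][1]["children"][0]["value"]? 30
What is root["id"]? 185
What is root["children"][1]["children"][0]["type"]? "root"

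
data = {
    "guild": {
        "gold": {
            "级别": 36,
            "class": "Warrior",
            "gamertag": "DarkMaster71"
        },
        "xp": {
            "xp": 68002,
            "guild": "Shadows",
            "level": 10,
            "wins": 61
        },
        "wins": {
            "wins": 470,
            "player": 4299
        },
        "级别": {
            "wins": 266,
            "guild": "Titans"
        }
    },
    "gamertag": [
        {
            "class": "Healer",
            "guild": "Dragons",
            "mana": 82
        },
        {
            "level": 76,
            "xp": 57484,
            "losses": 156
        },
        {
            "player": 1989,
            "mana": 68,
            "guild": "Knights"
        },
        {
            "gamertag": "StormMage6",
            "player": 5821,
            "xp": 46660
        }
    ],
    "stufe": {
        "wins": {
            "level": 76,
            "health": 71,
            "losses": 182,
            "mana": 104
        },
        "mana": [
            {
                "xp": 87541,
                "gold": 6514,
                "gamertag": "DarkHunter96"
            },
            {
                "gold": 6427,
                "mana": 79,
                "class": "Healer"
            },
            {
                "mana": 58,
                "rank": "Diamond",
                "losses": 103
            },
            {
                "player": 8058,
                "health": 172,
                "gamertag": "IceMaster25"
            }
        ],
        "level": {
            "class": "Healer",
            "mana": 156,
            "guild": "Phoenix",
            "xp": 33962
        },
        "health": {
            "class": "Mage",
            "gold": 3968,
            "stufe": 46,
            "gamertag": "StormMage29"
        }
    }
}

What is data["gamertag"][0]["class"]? "Healer"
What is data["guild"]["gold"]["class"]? "Warrior"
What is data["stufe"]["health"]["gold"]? 3968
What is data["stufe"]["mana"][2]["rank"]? "Diamond"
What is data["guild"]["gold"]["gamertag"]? "DarkMaster71"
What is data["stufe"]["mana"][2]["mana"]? 58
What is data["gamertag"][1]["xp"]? 57484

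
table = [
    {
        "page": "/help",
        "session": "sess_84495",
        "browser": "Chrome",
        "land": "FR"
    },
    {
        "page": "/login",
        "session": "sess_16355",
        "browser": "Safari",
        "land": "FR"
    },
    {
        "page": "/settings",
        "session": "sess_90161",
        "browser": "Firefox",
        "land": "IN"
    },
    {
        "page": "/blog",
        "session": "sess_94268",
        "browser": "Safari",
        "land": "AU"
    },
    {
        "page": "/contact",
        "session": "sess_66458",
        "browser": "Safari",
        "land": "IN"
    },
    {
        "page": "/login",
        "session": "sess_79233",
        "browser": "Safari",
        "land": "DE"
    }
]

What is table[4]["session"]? "sess_66458"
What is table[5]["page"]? "/login"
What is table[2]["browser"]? "Firefox"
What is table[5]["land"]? "DE"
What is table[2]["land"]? "IN"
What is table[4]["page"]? "/contact"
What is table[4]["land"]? "IN"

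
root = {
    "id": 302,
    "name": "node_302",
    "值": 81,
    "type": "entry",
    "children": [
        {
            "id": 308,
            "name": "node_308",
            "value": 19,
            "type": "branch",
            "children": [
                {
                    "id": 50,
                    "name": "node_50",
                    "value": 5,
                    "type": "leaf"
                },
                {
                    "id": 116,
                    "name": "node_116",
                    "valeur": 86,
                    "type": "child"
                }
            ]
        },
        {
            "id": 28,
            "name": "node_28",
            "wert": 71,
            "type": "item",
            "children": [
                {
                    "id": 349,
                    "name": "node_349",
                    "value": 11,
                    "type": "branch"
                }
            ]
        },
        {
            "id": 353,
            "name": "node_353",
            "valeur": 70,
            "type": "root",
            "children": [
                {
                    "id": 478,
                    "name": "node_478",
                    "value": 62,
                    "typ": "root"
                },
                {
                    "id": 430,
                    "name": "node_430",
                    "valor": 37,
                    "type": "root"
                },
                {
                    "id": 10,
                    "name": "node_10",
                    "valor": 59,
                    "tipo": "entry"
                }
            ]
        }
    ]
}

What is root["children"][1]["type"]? "item"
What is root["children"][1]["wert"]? 71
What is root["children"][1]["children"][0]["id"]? 349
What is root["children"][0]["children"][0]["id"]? 50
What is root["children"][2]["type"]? "root"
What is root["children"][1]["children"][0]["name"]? "node_349"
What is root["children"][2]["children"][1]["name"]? "node_430"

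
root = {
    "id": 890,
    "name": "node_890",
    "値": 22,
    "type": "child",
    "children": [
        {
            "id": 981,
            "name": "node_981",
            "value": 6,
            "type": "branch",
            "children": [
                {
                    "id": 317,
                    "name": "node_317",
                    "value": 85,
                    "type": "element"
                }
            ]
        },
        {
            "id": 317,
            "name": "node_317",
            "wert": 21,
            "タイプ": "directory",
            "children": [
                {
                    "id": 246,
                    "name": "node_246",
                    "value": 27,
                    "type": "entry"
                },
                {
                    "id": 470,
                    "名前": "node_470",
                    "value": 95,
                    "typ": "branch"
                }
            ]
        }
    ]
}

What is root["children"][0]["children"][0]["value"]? 85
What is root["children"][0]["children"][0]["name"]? "node_317"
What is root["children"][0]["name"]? "node_981"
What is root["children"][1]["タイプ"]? "directory"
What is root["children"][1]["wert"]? 21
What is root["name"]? "node_890"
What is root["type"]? "child"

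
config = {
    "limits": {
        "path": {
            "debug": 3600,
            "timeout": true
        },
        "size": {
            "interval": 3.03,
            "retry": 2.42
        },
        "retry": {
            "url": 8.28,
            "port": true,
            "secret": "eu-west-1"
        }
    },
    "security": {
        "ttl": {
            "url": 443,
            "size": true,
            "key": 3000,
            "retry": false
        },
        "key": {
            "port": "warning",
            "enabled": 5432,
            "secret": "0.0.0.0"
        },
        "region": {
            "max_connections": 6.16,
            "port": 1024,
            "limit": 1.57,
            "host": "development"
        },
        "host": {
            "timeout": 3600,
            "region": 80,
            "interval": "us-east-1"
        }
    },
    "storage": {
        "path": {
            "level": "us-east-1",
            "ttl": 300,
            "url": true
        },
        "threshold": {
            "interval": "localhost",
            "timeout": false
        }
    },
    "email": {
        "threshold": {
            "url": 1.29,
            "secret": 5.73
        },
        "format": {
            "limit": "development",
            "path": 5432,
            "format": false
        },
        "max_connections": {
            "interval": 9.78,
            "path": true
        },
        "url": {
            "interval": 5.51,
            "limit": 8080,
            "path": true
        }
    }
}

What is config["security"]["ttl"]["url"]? 443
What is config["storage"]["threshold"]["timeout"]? False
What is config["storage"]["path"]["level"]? "us-east-1"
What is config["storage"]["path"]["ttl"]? 300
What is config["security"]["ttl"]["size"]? True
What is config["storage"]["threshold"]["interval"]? "localhost"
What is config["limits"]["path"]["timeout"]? True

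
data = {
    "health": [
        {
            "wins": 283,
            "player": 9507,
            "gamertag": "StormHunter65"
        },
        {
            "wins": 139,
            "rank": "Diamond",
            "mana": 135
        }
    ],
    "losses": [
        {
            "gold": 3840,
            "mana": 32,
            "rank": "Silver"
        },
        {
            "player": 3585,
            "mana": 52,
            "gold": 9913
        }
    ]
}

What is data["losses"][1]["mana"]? 52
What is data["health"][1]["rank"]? "Diamond"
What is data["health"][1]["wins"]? 139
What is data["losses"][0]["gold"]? 3840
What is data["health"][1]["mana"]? 135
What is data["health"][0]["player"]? 9507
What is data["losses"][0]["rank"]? "Silver"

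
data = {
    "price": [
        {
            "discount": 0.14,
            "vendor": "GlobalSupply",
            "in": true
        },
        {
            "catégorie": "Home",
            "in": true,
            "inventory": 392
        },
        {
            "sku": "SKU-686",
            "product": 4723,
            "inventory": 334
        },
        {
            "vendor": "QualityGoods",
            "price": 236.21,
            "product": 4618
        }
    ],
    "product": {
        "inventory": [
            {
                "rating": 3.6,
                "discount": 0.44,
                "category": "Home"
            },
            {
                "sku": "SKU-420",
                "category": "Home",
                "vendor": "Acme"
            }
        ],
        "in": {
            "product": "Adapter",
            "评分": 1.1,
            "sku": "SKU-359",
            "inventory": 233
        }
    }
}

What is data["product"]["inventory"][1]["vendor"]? "Acme"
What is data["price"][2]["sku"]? "SKU-686"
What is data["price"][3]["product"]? 4618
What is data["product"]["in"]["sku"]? "SKU-359"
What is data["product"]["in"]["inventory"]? 233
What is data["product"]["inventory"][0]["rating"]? 3.6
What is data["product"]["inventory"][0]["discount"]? 0.44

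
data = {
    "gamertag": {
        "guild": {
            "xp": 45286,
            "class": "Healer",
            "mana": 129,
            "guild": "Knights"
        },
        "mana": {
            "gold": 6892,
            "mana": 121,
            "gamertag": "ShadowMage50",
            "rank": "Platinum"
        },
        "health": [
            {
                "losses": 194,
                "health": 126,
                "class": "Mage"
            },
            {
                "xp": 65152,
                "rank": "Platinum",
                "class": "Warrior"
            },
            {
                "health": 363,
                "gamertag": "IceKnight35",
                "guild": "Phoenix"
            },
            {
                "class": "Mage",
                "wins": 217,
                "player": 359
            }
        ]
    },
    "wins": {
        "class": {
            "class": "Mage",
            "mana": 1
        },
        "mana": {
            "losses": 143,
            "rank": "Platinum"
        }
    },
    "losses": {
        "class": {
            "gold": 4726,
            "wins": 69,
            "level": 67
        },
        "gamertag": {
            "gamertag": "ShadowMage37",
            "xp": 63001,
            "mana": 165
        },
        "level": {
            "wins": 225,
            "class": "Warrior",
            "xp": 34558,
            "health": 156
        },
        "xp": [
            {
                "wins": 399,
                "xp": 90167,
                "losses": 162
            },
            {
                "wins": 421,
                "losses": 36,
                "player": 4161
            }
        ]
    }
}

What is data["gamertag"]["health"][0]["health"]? 126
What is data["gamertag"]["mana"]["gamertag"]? "ShadowMage50"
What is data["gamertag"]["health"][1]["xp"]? 65152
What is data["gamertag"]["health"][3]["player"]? 359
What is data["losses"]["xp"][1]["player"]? 4161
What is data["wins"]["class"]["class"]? "Mage"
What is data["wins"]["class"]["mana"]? 1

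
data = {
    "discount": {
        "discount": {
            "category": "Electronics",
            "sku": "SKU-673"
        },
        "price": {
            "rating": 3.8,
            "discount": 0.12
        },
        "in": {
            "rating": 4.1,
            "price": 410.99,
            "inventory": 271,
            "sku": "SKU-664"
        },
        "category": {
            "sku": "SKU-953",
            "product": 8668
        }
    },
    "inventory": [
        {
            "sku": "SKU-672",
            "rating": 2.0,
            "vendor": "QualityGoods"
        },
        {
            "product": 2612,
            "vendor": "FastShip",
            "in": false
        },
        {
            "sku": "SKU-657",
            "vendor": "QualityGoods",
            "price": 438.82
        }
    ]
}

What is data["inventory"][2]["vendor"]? "QualityGoods"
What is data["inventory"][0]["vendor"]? "QualityGoods"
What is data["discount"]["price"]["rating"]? 3.8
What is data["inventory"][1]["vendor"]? "FastShip"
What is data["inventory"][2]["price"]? 438.82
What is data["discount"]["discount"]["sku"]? "SKU-673"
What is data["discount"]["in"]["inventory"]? 271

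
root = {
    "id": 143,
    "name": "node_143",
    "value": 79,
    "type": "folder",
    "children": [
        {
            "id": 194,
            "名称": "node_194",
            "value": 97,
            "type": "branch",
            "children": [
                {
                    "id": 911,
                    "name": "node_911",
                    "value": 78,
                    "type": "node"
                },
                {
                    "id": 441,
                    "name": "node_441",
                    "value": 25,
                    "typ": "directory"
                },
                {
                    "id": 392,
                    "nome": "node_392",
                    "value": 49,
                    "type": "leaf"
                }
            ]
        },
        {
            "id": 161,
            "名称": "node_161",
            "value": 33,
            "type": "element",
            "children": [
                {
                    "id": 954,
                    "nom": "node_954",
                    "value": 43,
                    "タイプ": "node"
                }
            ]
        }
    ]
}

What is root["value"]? 79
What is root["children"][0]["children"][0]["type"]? "node"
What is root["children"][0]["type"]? "branch"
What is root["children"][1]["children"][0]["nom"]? "node_954"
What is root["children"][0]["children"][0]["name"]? "node_911"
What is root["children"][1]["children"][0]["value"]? 43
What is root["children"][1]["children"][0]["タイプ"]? "node"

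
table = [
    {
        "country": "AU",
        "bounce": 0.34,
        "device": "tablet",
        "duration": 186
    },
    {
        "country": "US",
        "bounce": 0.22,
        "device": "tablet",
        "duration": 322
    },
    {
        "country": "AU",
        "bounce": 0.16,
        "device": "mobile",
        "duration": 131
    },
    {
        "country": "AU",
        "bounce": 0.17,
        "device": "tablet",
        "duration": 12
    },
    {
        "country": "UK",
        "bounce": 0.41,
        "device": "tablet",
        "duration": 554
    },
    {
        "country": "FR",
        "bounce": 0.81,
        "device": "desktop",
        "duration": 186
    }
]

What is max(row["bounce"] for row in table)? 0.81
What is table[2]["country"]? "AU"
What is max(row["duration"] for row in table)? 554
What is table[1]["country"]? "US"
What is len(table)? 6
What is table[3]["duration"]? 12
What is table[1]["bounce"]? 0.22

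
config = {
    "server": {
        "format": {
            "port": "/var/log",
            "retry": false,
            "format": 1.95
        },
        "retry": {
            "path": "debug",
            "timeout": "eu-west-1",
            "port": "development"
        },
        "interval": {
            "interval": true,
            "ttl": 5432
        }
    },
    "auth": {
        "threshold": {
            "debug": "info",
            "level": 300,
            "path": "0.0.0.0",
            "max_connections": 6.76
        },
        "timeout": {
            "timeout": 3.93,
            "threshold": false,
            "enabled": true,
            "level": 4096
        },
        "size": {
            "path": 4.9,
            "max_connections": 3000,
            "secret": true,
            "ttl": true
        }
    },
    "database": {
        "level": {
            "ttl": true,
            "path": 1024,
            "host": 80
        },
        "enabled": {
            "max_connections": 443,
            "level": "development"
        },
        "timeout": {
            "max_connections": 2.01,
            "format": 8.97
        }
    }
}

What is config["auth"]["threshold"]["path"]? "0.0.0.0"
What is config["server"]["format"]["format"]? 1.95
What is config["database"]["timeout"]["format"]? 8.97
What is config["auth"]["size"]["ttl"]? True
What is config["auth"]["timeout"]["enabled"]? True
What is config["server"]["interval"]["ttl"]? 5432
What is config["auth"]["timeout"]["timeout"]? 3.93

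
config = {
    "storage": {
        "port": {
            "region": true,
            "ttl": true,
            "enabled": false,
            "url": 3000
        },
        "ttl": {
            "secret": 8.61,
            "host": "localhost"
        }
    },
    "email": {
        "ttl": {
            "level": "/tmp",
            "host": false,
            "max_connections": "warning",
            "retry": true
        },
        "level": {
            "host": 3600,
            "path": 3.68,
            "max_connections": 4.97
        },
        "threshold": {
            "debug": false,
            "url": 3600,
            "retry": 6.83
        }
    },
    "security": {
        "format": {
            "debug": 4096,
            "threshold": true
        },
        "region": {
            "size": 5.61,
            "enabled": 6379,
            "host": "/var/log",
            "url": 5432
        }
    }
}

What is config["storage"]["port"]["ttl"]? True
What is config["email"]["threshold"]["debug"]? False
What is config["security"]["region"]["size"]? 5.61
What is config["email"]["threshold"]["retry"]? 6.83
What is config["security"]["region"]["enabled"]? 6379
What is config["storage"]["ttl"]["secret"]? 8.61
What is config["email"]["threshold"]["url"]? 3600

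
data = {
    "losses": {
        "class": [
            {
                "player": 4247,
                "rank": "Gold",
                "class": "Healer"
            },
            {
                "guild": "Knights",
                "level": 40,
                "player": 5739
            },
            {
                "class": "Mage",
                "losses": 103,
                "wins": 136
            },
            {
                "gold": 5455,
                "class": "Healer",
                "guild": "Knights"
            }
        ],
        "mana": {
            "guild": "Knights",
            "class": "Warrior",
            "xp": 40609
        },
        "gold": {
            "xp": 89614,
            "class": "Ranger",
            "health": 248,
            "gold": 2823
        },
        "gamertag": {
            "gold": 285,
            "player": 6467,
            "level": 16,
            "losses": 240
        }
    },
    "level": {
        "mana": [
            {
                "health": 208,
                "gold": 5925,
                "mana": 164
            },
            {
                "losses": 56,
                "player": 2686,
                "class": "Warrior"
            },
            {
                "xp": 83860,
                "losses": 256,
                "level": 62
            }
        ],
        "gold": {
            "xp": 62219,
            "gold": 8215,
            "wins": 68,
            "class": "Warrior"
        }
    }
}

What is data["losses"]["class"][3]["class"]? "Healer"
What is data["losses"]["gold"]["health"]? 248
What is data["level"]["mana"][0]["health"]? 208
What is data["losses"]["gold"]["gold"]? 2823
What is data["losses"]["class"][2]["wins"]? 136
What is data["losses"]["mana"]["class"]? "Warrior"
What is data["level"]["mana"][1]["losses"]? 56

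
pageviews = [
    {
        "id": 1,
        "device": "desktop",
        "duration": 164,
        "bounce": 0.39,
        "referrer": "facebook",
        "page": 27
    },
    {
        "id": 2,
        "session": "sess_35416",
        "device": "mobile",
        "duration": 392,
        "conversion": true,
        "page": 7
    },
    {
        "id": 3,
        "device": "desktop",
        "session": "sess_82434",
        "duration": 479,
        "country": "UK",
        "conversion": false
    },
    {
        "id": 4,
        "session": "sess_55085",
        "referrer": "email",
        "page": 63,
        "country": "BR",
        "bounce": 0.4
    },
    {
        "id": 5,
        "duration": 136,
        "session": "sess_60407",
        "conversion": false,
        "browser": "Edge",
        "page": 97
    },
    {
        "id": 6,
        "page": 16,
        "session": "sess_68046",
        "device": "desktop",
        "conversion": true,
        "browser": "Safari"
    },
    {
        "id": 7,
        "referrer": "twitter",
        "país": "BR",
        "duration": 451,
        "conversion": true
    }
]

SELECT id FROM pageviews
[1, 2, 3, 4, 5, 6, 7]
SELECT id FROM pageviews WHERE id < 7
[1, 2, 3, 4, 5, 6]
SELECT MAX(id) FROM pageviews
7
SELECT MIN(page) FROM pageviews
7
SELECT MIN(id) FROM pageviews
1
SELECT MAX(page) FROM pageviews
97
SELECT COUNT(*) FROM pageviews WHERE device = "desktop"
3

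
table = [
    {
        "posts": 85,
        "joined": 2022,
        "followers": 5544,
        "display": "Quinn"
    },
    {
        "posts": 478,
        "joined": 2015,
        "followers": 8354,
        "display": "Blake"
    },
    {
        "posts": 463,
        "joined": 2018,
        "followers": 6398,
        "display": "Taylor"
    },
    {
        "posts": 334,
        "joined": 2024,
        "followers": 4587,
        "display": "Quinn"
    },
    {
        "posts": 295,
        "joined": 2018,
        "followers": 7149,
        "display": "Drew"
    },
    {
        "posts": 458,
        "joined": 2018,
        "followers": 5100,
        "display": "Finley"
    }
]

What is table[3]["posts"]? 334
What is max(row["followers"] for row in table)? 8354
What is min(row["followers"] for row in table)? 4587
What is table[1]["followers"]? 8354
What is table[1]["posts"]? 478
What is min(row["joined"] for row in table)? 2015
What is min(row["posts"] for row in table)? 85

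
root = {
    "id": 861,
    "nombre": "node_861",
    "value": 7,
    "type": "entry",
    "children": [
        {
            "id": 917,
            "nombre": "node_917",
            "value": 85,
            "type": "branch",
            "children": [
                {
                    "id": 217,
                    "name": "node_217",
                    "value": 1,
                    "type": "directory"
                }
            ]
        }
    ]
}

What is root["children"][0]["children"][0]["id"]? 217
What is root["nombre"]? "node_861"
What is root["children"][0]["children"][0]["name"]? "node_217"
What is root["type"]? "entry"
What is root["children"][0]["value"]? 85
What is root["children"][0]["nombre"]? "node_917"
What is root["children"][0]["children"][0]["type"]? "directory"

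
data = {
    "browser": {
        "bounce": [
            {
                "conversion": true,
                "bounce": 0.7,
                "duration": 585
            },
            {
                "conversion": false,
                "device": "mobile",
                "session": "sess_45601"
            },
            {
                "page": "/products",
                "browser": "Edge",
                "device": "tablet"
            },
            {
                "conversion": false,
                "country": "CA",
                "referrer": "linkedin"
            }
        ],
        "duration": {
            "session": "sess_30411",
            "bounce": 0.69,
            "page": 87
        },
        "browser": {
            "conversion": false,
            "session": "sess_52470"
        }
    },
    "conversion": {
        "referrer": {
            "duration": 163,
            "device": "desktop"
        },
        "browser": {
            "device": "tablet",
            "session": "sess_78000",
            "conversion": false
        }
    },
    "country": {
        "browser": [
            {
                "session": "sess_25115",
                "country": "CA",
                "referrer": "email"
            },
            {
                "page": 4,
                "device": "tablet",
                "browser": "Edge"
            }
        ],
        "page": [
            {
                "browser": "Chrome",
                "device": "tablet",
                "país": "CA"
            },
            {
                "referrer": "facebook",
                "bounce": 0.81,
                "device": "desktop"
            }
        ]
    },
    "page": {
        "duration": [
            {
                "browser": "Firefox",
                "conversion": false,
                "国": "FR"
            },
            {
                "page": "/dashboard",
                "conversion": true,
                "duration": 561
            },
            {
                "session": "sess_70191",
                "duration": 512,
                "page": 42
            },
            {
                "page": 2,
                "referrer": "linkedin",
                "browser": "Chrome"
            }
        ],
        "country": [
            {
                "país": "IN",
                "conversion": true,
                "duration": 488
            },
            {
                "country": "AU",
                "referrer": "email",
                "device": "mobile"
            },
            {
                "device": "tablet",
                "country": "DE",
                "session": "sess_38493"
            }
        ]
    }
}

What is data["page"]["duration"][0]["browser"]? "Firefox"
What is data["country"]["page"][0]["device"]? "tablet"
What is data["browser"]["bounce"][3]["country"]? "CA"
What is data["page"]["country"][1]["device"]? "mobile"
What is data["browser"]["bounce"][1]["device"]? "mobile"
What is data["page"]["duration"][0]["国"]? "FR"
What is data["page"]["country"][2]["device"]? "tablet"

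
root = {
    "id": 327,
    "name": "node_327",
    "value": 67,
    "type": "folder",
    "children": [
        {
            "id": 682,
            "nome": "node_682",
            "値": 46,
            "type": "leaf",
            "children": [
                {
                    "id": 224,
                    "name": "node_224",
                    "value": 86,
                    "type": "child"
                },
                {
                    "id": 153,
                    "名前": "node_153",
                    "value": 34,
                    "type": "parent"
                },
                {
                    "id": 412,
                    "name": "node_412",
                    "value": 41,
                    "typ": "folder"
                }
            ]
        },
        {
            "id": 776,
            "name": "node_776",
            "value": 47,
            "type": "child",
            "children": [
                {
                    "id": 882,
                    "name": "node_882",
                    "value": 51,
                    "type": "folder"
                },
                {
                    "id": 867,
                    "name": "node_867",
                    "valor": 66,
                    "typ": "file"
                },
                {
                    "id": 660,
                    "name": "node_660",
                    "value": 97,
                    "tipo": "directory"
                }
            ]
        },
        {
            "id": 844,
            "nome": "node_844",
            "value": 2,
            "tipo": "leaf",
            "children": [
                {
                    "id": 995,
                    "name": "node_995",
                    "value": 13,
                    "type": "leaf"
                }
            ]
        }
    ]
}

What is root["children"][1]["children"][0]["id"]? 882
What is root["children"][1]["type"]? "child"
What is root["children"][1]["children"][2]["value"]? 97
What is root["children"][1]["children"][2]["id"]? 660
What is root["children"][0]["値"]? 46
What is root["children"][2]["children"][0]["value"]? 13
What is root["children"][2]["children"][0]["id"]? 995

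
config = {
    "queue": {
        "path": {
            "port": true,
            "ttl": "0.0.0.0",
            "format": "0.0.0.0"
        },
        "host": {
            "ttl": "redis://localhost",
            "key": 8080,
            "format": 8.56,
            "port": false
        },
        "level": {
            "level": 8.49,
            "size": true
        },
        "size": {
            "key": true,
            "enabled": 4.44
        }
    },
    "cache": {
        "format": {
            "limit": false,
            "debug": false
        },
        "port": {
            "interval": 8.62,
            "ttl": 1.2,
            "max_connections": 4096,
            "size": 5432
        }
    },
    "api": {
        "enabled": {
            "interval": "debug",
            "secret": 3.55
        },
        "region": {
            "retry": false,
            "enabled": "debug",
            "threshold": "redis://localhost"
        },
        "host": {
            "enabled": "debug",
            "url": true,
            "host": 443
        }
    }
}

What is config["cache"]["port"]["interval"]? 8.62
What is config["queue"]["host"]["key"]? 8080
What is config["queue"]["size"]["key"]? True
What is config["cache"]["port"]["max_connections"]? 4096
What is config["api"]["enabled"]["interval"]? "debug"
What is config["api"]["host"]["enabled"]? "debug"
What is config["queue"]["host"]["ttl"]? "redis://localhost"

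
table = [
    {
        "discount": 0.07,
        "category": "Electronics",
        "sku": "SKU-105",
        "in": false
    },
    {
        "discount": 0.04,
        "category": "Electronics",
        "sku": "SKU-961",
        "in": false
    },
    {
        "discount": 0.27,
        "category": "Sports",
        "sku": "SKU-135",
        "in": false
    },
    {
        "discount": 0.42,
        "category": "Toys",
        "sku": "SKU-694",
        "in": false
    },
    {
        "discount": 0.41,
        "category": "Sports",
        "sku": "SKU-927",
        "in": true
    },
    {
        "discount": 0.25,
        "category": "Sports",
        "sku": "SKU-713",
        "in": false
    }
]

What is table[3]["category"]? "Toys"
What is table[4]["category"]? "Sports"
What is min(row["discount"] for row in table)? 0.04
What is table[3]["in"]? False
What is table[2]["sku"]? "SKU-135"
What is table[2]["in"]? False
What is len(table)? 6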